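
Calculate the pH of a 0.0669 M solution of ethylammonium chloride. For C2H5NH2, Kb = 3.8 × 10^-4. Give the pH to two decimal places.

C2H5NH3+ is the conjugate acid of the weak base C2H5NH2.
Ka = Kw/Kb = 1.0×10^-14 / 3.8 × 10^-4 = 2.63 × 10^-11
Ka = [H+]²/(0.0669 − [H+]) = 2.63 × 10^-11
Neglecting [H+] in the denominator: [H+] = √(2.63 × 10^-11 × 0.0669) = 1.33 × 10^-6 M
([H+]/C₀ = 0.002% < 5%, so the approximation holds.)
pH = −log(1.33 × 10^-6) = 5.88

pH = 5.88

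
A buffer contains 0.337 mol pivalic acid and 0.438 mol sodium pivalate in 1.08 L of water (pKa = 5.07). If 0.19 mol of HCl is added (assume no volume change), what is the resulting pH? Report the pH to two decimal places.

Added H+ converts (CH3)3CCOO- to (CH3)3CCOOH: (CH3)3CCOOH → 0.527 mol, (CH3)3CCOO- → 0.248 mol.
pH = pKa + log(n_(CH3)3CCOO-/n_(CH3)3CCOOH) = 5.07 + log(0.248/0.527) = 5.07 + (-0.327)

pH = 4.74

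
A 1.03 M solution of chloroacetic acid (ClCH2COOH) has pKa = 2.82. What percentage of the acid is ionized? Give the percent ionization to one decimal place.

3.8%

ClCH2COOH ⇌ ClCH2COO- + H+; let x = [H+] at equilibrium.
Ka = 10^(−2.82) = 1.51 × 10^-3
x ≈ √(Ka·C₀) = √(1.51 × 10^-3 × 1.03) = 3.94 × 10^-2 M
% ionization = x/C₀ × 100% = 3.94 × 10^-2/1.03 × 100% = 3.8%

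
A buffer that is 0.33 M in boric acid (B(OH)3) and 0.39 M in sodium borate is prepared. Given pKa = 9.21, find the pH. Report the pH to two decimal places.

pH = 9.28

Using pH = pKa + log([base]/[acid]) with [base]/[acid] = 0.39/0.33:
pH = 9.21 + (+0.073) = 9.28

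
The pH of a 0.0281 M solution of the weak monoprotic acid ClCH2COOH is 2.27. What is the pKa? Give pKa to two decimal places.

[H+] = 10^(-2.27) = 5.37 × 10^-3 M
At equilibrium [HA] = 0.0281 − 5.37 × 10^-3 = 2.27 × 10^-2 M
Ka = [H+][A-]/[HA] = (5.37 × 10^-3)² / 2.27 × 10^-2 = 1.27 × 10^-3
pKa = -log(1.27 × 10^-3) = 2.90

pKa = 2.90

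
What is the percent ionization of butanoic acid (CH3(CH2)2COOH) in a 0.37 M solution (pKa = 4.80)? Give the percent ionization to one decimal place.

CH3(CH2)2COOH ⇌ CH3(CH2)2COO- + H+; let x = [H+] at equilibrium.
Ka = 10^(−4.80) = 1.58 × 10^-5
x ≈ √(Ka·C₀) = √(1.58 × 10^-5 × 0.37) = 2.42 × 10^-3 M
Fraction ionized = 2.42 × 10^-3 / 0.37 = 0.0065 → 0.7%

0.7%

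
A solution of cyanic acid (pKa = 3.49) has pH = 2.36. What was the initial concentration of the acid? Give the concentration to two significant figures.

[H+] = 10^(-2.36) = 4.37 × 10^-3 M = x
Ka = 10^(−3.49) = 3.24 × 10^-4
Ka = x²/(C₀ − x) ⇒ C₀ = x + x²/Ka
C₀ = 4.37 × 10^-3 + (4.37 × 10^-3)²/(3.24 × 10^-4) = 6.33 × 10^-2 M

C₀ = 6.3 × 10^-2 M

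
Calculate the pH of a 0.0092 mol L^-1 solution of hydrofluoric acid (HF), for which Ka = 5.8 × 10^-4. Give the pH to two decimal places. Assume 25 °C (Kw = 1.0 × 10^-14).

HF ⇌ F- + H+
Ka = [H+]²/(0.0092 − [H+]) = 5.8 × 10^-4
Here C₀/Ka ≈ 15.9, so the small-[H+] approximation fails. Use the quadratic:
[H+] = [−0.00058 + √(0.00058² + 2.13e-05)]/2 = 2.04 × 10^-3 M
pH = −log[H+] = −log(2.04 × 10^-3) = 2.69

pH = 2.69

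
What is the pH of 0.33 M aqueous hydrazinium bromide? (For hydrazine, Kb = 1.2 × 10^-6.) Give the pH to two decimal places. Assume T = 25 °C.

N2H5+ is the conjugate acid of the weak base N2H4.
Ka = Kw/Kb = 1.0×10^-14 / 1.2 × 10^-6 = 8.33 × 10^-9
From the ICE table, Ka = x²/(0.33 − x) = 8.33 × 10^-9.
Since Ka ≪ C₀, x ≈ √(Ka·C₀) = 5.24 × 10^-5 M.
(x/C₀ = 0.016% < 5%, so the approximation holds.)
pH = −log(5.24 × 10^-5) = 4.28

pH = 4.28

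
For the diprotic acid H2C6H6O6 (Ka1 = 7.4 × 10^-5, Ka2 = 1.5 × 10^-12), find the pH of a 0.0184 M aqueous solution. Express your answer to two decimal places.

Ka1 ≫ Ka2, so treat the first dissociation as the only significant source of H+.
Ka1 = x²/(0.0184 − x) = 7.4 × 10^-5
Solving the quadratic: x = (−Ka1 + √(Ka1² + 4·Ka1·C₀))/2 = 1.13 × 10^-3 M
pH = −log(1.13 × 10^-3) = 2.95

pH = 2.95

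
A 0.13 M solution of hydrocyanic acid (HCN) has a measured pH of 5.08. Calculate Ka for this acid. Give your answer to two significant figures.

Ka = 5.3 × 10^-10

[H+] = 10^(-5.08) = 8.32 × 10^-6 M
At equilibrium [HA] = 0.13 − 8.32 × 10^-6 = 1.30 × 10^-1 M
Ka = [H+][A-]/[HA] = (8.32 × 10^-6)² / 1.30 × 10^-1 = 5.3 × 10^-10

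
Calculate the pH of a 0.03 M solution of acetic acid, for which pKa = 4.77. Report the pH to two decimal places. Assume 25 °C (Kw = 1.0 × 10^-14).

pH = 3.15

CH3COOH ⇌ CH3COO- + H+
Ka = 10^(−4.77) = 1.70 × 10^-5
From the ICE table, Ka = x²/(0.03 − x) = 1.70 × 10^-5.
Neglecting x in the denominator: x = √(1.70 × 10^-5 × 0.03) = 7.14 × 10^-4 M
pH = −log[H+] = −log(7.14 × 10^-4) = 3.15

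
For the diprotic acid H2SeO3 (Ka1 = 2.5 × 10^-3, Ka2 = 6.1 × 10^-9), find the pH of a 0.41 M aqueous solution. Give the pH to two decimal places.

Since Ka1 ≫ Ka2, the first ionization dominates [H+].
Ka1 = x²/(0.41 − x) = 2.5 × 10^-3
Solving the quadratic: x = (−Ka1 + √(Ka1² + 4·Ka1·C₀))/2 = 3.08 × 10^-2 M
pH = −log(3.08 × 10^-2) = 1.51

pH = 1.51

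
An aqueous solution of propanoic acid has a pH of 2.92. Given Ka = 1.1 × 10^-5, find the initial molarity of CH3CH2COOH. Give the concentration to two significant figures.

[H+] = 10^(-2.92) = 1.20 × 10^-3 M = x
Ka = x²/(C₀ − x) ⇒ C₀ = x + x²/Ka
C₀ = 1.20 × 10^-3 + (1.20 × 10^-3)²/(1.1 × 10^-5) = 1.32 × 10^-1 M

C₀ = 1.3 × 10^-1 M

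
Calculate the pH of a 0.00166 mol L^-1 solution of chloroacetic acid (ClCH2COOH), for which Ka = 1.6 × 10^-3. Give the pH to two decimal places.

pH = 2.99

ClCH2COOH ⇌ ClCH2COO- + H+
From the ICE table, Ka = [H+]²/(0.00166 − [H+]) = 1.6 × 10^-3.
[H+] is not negligible relative to C₀; solve [H+]² + 0.0016·[H+] − 2.66e-06 = 0.
[H+] = (−Ka + √(Ka² + 4·Ka·C₀))/2 = 1.02 × 10^-3 M
pH = −log(1.02 × 10^-3) = 2.99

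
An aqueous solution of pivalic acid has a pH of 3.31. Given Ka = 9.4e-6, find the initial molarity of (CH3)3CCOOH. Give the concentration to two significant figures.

[H+] = 10^(-3.31) = 4.90 × 10^-4 M = x
Ka = x²/(C₀ − x) ⇒ C₀ = x + x²/Ka
C₀ = 4.90 × 10^-4 + (4.90 × 10^-4)²/(9.4 × 10^-6) = 2.60 × 10^-2 M

C₀ = 2.6 × 10^-2 M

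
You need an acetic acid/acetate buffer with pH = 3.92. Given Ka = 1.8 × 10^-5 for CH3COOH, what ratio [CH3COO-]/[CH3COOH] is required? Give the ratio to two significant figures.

pKa = -log(1.8 × 10^-5) = 4.745
pH = pKa + log(r) ⇒ log(r) = 3.92 − 4.745 = -0.825
r = [CH3COO-]/[CH3COOH] = 10^(-0.825) = 0.15

ratio = 0.15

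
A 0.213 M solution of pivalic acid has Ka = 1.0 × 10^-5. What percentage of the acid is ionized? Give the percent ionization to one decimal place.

(CH3)3CCOOH ⇌ (CH3)3CCOO- + H+; let x = [H+] at equilibrium.
x ≈ √(Ka·C₀) = √(1.0 × 10^-5 × 0.213) = 1.46 × 10^-3 M
Fraction ionized = 1.46 × 10^-3 / 0.213 = 0.0069 → 0.7%

0.7%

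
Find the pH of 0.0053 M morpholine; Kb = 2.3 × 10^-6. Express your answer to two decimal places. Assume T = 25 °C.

C4H8ONH + H2O ⇌ C4H8ONH2+ + OH-
Let x = [OH-] at equilibrium. Kb = x²/(0.0053 − x).
Since Kb ≪ C₀, x ≈ √(Kb·C₀) = 1.10 × 10^-4 M.
Check: 2.1% ionized — well under 5%, approximation valid.
pOH = 3.96, so pH = 14.00 − pOH = 10.04

pH = 10.04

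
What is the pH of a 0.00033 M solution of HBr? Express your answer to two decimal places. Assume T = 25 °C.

pH = 3.48

HBr is a strong acid and dissociates completely, so [H+] = 0.00033 M.
pH = -log(0.00033) = 3.48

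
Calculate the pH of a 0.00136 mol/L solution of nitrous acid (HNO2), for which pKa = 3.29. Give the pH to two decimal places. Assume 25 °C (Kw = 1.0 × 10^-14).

HNO2 ⇌ NO2- + H+
Ka = 10^(−3.29) = 5.13 × 10^-4
Ka = x²/(0.00136 − x) = 5.13 × 10^-4
Here C₀/Ka ≈ 2.65, so the small-x approximation fails. Use the quadratic:
x = [−0.000513 + √(0.000513² + 2.79e-06)]/2 = 6.17 × 10^-4 M
pH = −log(6.17 × 10^-4) = 3.21

pH = 3.21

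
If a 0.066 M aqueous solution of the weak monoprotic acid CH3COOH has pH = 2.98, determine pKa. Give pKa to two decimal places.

pKa = 4.77

[H+] = 10^(-2.98) = 1.05 × 10^-3 M
At equilibrium [HA] = 0.066 − 1.05 × 10^-3 = 6.50 × 10^-2 M
Ka = [H+][A-]/[HA] = (1.05 × 10^-3)² / 6.50 × 10^-2 = 1.70 × 10^-5
pKa = -log(1.70 × 10^-5) = 4.77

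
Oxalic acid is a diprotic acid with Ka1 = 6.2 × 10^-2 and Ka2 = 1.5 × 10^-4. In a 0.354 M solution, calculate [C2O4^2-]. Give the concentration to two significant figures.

First ionization gives [H+] ≈ [HC2O4-] = 1.20 × 10^-1 M.
Second step: Ka2 = [H+][C2O4^2-]/[HC2O4-] ≈ [C2O4^2-] (since [H+] ≈ [HC2O4-]).
So [C2O4^2-] ≈ Ka2.

1.5 × 10^-4 M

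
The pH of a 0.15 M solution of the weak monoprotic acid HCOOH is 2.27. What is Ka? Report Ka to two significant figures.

[H+] = 10^(-2.27) = 5.37 × 10^-3 M
At equilibrium [HA] = 0.15 − 5.37 × 10^-3 = 1.45 × 10^-1 M
Ka = [H+][A-]/[HA] = (5.37 × 10^-3)² / 1.45 × 10^-1 = 2.0 × 10^-4

Ka = 2.0 × 10^-4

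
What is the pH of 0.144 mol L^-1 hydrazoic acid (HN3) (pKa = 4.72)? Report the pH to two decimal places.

HN3 ⇌ N3- + H+
Ka = 10^(−4.72) = 1.91 × 10^-5
Ka = [H+]²/(0.144 − [H+]) = 1.91 × 10^-5
Neglecting [H+] in the denominator: [H+] = √(1.91 × 10^-5 × 0.144) = 1.66 × 10^-3 M
Check: 1.2% ionized — well under 5%, approximation valid.
pH = −log[H+] = −log(1.66 × 10^-3) = 2.78

pH = 2.78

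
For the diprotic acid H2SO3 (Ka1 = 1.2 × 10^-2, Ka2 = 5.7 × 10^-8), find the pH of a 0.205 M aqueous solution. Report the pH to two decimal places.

Ka1 ≫ Ka2, so treat the first dissociation as the only significant source of H+.
Ka1 = x²/(0.205 − x) = 1.2 × 10^-2
Solving the quadratic: x = (−Ka1 + √(Ka1² + 4·Ka1·C₀))/2 = 4.40 × 10^-2 M
pH = −log(4.40 × 10^-2) = 1.36

pH = 1.36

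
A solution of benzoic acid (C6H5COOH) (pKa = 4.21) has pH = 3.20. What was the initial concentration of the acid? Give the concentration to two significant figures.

C₀ = 7.1 × 10^-3 M

[H+] = 10^(-3.20) = 6.31 × 10^-4 M = x
Ka = 10^(−4.21) = 6.17 × 10^-5
Ka = x²/(C₀ − x) ⇒ C₀ = x + x²/Ka
C₀ = 6.31 × 10^-4 + (6.31 × 10^-4)²/(6.17 × 10^-5) = 7.08 × 10^-3 M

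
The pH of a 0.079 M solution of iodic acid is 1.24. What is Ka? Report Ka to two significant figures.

[H+] = 10^(-1.24) = 5.75 × 10^-2 M
At equilibrium [HA] = 0.079 − 5.75 × 10^-2 = 2.15 × 10^-2 M
Ka = [H+][A-]/[HA] = (5.75 × 10^-2)² / 2.15 × 10^-2 = 1.5 × 10^-1

Ka = 1.5 × 10^-1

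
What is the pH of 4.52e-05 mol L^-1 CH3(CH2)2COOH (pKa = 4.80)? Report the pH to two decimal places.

CH3(CH2)2COOH ⇌ CH3(CH2)2COO- + H+
Ka = 10^(−4.80) = 1.58 × 10^-5
From the ICE table, Ka = [H+]²/(4.52e-05 − [H+]) = 1.58 × 10^-5.
Here C₀/Ka ≈ 2.86, so the small-[H+] approximation fails. Use the quadratic:
[H+] = [−1.58e-05 + √(1.58e-05² + 2.86e-09)]/2 = 2.00 × 10^-5 M
pH = −log(2.00 × 10^-5) = 4.70

pH = 4.70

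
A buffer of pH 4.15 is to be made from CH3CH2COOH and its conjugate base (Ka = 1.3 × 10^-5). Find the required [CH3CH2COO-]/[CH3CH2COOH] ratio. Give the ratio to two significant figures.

ratio = 0.18

pKa = -log(1.3 × 10^-5) = 4.886
pH = pKa + log(r) ⇒ log(r) = 4.15 − 4.886 = -0.736
r = [CH3CH2COO-]/[CH3CH2COOH] = 10^(-0.736) = 0.184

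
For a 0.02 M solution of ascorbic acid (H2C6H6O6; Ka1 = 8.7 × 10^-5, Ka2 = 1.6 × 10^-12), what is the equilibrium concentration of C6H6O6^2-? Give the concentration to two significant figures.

First ionization gives [H+] ≈ [HC6H6O6-] = 1.28 × 10^-3 M.
Second step: Ka2 = [H+][C6H6O6^2-]/[HC6H6O6-] ≈ [C6H6O6^2-] (since [H+] ≈ [HC6H6O6-]).
So [C6H6O6^2-] ≈ Ka2.

1.6 × 10^-12 M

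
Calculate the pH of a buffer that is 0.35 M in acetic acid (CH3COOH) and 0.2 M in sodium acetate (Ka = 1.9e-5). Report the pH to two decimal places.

pH = 4.48

pKa = −log(1.9 × 10^-5) = 4.721
Henderson–Hasselbalch: pH = pKa + log([CH3COO-]/[CH3COOH]) = 4.721 + log(0.2/0.35)
pH = 4.721 + (-0.243) = 4.48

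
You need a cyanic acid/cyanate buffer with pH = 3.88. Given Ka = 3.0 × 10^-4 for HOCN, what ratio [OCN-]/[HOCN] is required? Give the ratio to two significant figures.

ratio = 2.3

pKa = -log(3.0 × 10^-4) = 3.523
pH = pKa + log(r) ⇒ log(r) = 3.88 − 3.523 = +0.357
r = [OCN-]/[HOCN] = 10^(+0.357) = 2.28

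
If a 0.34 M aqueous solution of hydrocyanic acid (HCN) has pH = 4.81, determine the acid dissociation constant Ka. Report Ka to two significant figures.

[H+] = 10^(-4.81) = 1.55 × 10^-5 M
At equilibrium [HA] = 0.34 − 1.55 × 10^-5 = 3.40 × 10^-1 M
Ka = [H+][A-]/[HA] = (1.55 × 10^-5)² / 3.40 × 10^-1 = 7.1 × 10^-10

Ka = 7.1 × 10^-10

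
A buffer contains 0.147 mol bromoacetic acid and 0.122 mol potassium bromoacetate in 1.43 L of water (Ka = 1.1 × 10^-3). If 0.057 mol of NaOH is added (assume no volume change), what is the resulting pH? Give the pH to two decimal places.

pH = 3.26

OH- converts BrCH2COOH to BrCH2COO-: BrCH2COOH → 0.09 mol, BrCH2COO- → 0.179 mol.
pKa = −log(1.1 × 10^-3) = 2.959
pH = pKa + log([A⁻]/[HA]) = 2.959 + log(0.179/0.09) = 2.959 +0.299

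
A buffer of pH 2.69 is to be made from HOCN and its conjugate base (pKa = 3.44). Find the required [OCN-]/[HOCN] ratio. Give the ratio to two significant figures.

pH = pKa + log(r) ⇒ log(r) = 2.69 − 3.44 = -0.75
r = [OCN-]/[HOCN] = 10^(-0.75) = 0.178

ratio = 0.18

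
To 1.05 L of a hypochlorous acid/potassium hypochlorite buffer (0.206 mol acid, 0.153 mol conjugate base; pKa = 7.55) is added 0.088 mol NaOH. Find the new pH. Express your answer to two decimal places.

OH- converts HOCl to OCl-: HOCl → 0.118 mol, OCl- → 0.241 mol.
Henderson–Hasselbalch with mole ratio 0.241/0.118: pH = 7.55 + (+0.310)

pH = 7.86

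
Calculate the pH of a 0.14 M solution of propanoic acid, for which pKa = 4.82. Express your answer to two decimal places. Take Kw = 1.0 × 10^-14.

pH = 2.84

CH3CH2COOH ⇌ CH3CH2COO- + H+
Ka = 10^(−4.82) = 1.51 × 10^-5
Ka = [H+]²/(0.14 − [H+]) = 1.51 × 10^-5
Neglecting [H+] in the denominator: [H+] = √(1.51 × 10^-5 × 0.14) = 1.45 × 10^-3 M
pH = −log(1.45 × 10^-3) = 2.84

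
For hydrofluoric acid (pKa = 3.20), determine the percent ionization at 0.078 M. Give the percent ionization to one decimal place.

8.6%

HF ⇌ F- + H+; let x = [H+] at equilibrium.
Ka = 10^(−3.20) = 6.31 × 10^-4
Ka = x²/(C₀ − x); solving the quadratic gives x = 6.71 × 10^-3 M.
Fraction ionized = 6.71 × 10^-3 / 0.078 = 0.0860 → 8.6%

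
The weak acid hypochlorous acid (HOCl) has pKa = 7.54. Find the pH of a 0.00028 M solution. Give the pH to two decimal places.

HOCl ⇌ OCl- + H+
Ka = 10^(−7.54) = 2.88 × 10^-8
Let x = [H+] at equilibrium. Ka = x²/(0.00028 − x).
Assume x ≪ 0.00028: x ≈ √(2.88 × 10^-8 × 0.00028) = 2.84 × 10^-6 M
pH = −log(2.84 × 10^-6) = 5.55

pH = 5.55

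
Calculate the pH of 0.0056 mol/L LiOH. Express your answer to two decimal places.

pH = 11.75

LiOH is a strong base; [OH-] = 0.0056 M.
pOH = -log(0.0056) = 2.25
pH = 14.00 - 2.25 = 11.75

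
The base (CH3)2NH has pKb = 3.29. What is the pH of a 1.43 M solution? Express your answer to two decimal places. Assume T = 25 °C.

(CH3)2NH + H2O ⇌ (CH3)2NH2+ + OH-
Kb = 10^(−3.29) = 5.13 × 10^-4
From the ICE table, Kb = x²/(1.43 − x) = 5.13 × 10^-4.
Assume x ≪ 1.43: x ≈ √(5.13 × 10^-4 × 1.43) = 2.71 × 10^-2 M
pOH = 1.57, so pH = 14.00 − pOH = 12.43

pH = 12.43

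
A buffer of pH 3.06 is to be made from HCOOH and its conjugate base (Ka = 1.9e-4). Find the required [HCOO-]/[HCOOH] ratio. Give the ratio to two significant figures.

pKa = -log(1.9 × 10^-4) = 3.721
pH = pKa + log(r) ⇒ log(r) = 3.06 − 3.721 = -0.661
r = [HCOO-]/[HCOOH] = 10^(-0.661) = 0.218

ratio = 0.22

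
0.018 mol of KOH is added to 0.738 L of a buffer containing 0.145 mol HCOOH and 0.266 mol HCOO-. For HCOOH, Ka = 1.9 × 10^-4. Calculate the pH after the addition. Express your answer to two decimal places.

pH = 4.07

OH- converts HCOOH to HCOO-: HCOOH → 0.127 mol, HCOO- → 0.284 mol.
pKa = −log(1.9 × 10^-4) = 3.721
pH = pKa + log([A⁻]/[HA]) = 3.721 + log(0.284/0.127) = 3.721 +0.350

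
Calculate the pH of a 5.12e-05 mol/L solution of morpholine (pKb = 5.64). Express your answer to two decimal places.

pH = 8.99

C4H8ONH + H2O ⇌ C4H8ONH2+ + OH-
Kb = 10^(−5.64) = 2.29 × 10^-6
From the ICE table, Kb = [OH-]²/(5.12e-05 − [OH-]) = 2.29 × 10^-6.
[OH-] is not negligible relative to C₀; solve [OH-]² + 2.29e-06·[OH-] − 1.17e-10 = 0.
[OH-] = [−2.29e-06 + √(2.29e-06² + 4.69e-10)]/2 = 9.74 × 10^-6 M
pOH = 5.01, so pH = 14.00 − pOH = 8.99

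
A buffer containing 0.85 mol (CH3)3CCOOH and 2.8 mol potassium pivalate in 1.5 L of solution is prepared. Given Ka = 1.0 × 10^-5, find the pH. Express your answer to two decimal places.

pKa = −log(1.0 × 10^-5) = 5.000
Henderson–Hasselbalch: pH = pKa + log([(CH3)3CCOO-]/[(CH3)3CCOOH]) = 5.000 + log(2.8/0.85)
pH = 5.000 + (+0.518) = 5.52

pH = 5.52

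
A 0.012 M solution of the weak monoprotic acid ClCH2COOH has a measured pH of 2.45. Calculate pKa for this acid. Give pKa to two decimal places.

pKa = 2.83

[H+] = 10^(-2.45) = 3.55 × 10^-3 M
At equilibrium [HA] = 0.012 − 3.55 × 10^-3 = 8.45 × 10^-3 M
Ka = [H+][A-]/[HA] = (3.55 × 10^-3)² / 8.45 × 10^-3 = 1.49 × 10^-3
pKa = -log(1.49 × 10^-3) = 2.83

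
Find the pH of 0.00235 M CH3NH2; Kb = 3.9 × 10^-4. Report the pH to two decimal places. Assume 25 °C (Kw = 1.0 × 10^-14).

pH = 10.89

CH3NH2 + H2O ⇌ CH3NH3+ + OH-
From the ICE table, Kb = x²/(0.00235 − x) = 3.9 × 10^-4.
Here C₀/Kb ≈ 6.03, so the small-x approximation fails. Use the quadratic:
x = (−Kb + √(Kb² + 4·Kb·C₀))/2 = 7.82 × 10^-4 M
pOH = 3.11, so pH = 14.00 − pOH = 10.89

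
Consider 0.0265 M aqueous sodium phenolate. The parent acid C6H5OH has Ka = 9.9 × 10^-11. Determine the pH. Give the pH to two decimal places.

C6H5O- is the conjugate base of the weak acid C6H5OH.
Kb = Kw/Ka = 1.0×10^-14 / 9.9 × 10^-11 = 1.01 × 10^-4
From the ICE table, Kb = [OH-]²/(0.0265 − [OH-]) = 1.01 × 10^-4.
[OH-] is not negligible relative to C₀; solve [OH-]² + 0.000101·[OH-] − 2.68e-06 = 0.
[OH-] = [−0.000101 + √(0.000101² + 1.07e-05)]/2 = 1.59 × 10^-3 M
pOH = 2.80, so pH = 14.00 − pOH = 11.20

pH = 11.20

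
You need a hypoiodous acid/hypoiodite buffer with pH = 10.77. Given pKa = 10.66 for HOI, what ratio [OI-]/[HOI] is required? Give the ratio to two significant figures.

pH = pKa + log(r) ⇒ log(r) = 10.77 − 10.66 = +0.11
r = [OI-]/[HOI] = 10^(+0.11) = 1.29

ratio = 1.3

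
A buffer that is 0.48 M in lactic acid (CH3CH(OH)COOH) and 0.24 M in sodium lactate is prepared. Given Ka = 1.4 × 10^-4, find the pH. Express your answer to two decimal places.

pKa = −log(1.4 × 10^-4) = 3.854
Henderson–Hasselbalch: pH = pKa + log([CH3CH(OH)COO-]/[CH3CH(OH)COOH]) = 3.854 + log(0.24/0.48)
pH = 3.854 + (-0.301) = 3.55

pH = 3.55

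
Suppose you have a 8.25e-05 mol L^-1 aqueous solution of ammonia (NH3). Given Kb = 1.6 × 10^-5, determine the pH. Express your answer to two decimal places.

NH3 + H2O ⇌ NH4+ + OH-
From the ICE table, Kb = x²/(8.25e-05 − x) = 1.6 × 10^-5.
Here C₀/Kb ≈ 5.16, so the small-x approximation fails. Use the quadratic:
x = (−Kb + √(Kb² + 4·Kb·C₀))/2 = 2.92 × 10^-5 M
pOH = 4.53, so pH = 14.00 − pOH = 9.47

pH = 9.47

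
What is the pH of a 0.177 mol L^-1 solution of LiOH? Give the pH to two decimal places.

LiOH is a strong base; [OH-] = 0.177 M.
pOH = -log(0.177) = 0.75
pH = 14.00 - 0.75 = 13.25

pH = 13.25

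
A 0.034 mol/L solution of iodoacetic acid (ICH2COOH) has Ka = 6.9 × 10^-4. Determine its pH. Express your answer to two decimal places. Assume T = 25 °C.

pH = 2.35

ICH2COOH ⇌ ICH2COO- + H+
Ka = [H+]²/(0.034 − [H+]) = 6.9 × 10^-4
[H+] is not negligible relative to C₀; solve [H+]² + 0.00069·[H+] − 2.35e-05 = 0.
[H+] = [−0.00069 + √(0.00069² + 9.38e-05)]/2 = 4.51 × 10^-3 M
pH = −log[H+] = −log(4.51 × 10^-3) = 2.35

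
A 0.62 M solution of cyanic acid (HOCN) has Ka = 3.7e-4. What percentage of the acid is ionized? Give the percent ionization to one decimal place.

2.4%

HOCN ⇌ OCN- + H+; let x = [H+] at equilibrium.
x ≈ √(Ka·C₀) = √(3.7 × 10^-4 × 0.62) = 1.51 × 10^-2 M
Fraction ionized = 1.51 × 10^-2 / 0.62 = 0.0244 → 2.4%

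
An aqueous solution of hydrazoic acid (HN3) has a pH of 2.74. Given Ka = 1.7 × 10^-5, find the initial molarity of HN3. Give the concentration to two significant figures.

C₀ = 2.0 × 10^-1 M

[H+] = 10^(-2.74) = 1.82 × 10^-3 M = x
Ka = x²/(C₀ − x) ⇒ C₀ = x + x²/Ka
C₀ = 1.82 × 10^-3 + (1.82 × 10^-3)²/(1.7 × 10^-5) = 1.97 × 10^-1 M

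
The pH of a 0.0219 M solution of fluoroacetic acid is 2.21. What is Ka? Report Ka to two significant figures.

[H+] = 10^(-2.21) = 6.17 × 10^-3 M
At equilibrium [HA] = 0.0219 − 6.17 × 10^-3 = 1.57 × 10^-2 M
Ka = [H+][A-]/[HA] = (6.17 × 10^-3)² / 1.57 × 10^-2 = 2.4 × 10^-3

Ka = 2.4 × 10^-3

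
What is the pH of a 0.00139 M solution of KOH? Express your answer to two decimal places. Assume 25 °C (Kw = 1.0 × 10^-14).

pH = 11.14

KOH is a strong base; [OH-] = 0.00139 M.
pOH = -log(0.00139) = 2.86
pH = 14.00 - 2.86 = 11.14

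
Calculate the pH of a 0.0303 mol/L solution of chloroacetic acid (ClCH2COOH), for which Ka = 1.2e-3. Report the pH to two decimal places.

ClCH2COOH ⇌ ClCH2COO- + H+
From the ICE table, Ka = x²/(0.0303 − x) = 1.2 × 10^-3.
The 5% rule fails; solving x² + Ka·x − Ka·C₀ = 0 exactly:
x = (−Ka + √(Ka² + 4·Ka·C₀))/2 = 5.46 × 10^-3 M
pH = −log(5.46 × 10^-3) = 2.26

pH = 2.26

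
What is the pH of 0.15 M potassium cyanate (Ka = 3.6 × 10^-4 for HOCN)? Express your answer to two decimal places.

OCN- is the conjugate base of the weak acid HOCN.
Kb = Kw/Ka = 1.0×10^-14 / 3.6 × 10^-4 = 2.78 × 10^-11
From the ICE table, Kb = [OH-]²/(0.15 − [OH-]) = 2.78 × 10^-11.
Since Kb ≪ C₀, [OH-] ≈ √(Kb·C₀) = 2.04 × 10^-6 M.
pOH = −log(2.04 × 10^-6) = 5.69; pH = 14.00 − 5.69 = 8.31

pH = 8.31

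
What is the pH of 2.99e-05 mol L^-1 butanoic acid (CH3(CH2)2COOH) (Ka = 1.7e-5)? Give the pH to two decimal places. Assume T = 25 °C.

pH = 4.81

CH3(CH2)2COOH ⇌ CH3(CH2)2COO- + H+
Ka = [H+]²/(2.99e-05 − [H+]) = 1.7 × 10^-5
Here C₀/Ka ≈ 1.76, so the small-[H+] approximation fails. Use the quadratic:
[H+] = (−Ka + √(Ka² + 4·Ka·C₀))/2 = 1.56 × 10^-5 M
pH = −log[H+] = −log(1.56 × 10^-5) = 4.81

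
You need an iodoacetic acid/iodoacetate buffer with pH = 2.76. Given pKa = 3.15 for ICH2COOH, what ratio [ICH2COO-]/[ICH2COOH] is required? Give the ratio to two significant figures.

ratio = 0.41

pH = pKa + log(r) ⇒ log(r) = 2.76 − 3.15 = -0.39
r = [ICH2COO-]/[ICH2COOH] = 10^(-0.39) = 0.407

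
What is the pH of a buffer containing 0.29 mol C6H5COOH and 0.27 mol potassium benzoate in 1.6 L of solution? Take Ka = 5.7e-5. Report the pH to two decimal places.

pKa = −log(5.7 × 10^-5) = 4.244
pH = pKa + log([A⁻]/[HA]) = 4.244 + log(0.27/0.29)
pH = 4.244 + (-0.031) = 4.21

pH = 4.21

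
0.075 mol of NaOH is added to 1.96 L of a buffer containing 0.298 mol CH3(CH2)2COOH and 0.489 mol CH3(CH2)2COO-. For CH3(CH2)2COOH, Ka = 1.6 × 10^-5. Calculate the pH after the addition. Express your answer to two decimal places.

pH = 5.20

OH- converts CH3(CH2)2COOH to CH3(CH2)2COO-: CH3(CH2)2COOH → 0.223 mol, CH3(CH2)2COO- → 0.564 mol.
pKa = −log(1.6 × 10^-5) = 4.796
pH = pKa + log([A⁻]/[HA]) = 4.796 + log(0.564/0.223) = 4.796 +0.403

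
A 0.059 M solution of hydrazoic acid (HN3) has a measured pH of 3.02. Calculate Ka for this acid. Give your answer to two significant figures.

[H+] = 10^(-3.02) = 9.55 × 10^-4 M
At equilibrium [HA] = 0.059 − 9.55 × 10^-4 = 5.80 × 10^-2 M
Ka = [H+][A-]/[HA] = (9.55 × 10^-4)² / 5.80 × 10^-2 = 1.6 × 10^-5

Ka = 1.6 × 10^-5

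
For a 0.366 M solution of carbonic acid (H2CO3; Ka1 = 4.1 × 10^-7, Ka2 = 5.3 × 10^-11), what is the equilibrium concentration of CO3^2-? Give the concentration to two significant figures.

5.3 × 10^-11 M

First ionization gives [H+] ≈ [HCO3-] = 3.87 × 10^-4 M.
Second step: Ka2 = [H+][CO3^2-]/[HCO3-] ≈ [CO3^2-] (since [H+] ≈ [HCO3-]).
So [CO3^2-] ≈ Ka2.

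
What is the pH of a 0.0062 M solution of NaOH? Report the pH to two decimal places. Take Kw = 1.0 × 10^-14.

NaOH is a strong base; [OH-] = 0.0062 M.
pOH = -log(0.0062) = 2.21
pH = 14.00 - 2.21 = 11.79

pH = 11.79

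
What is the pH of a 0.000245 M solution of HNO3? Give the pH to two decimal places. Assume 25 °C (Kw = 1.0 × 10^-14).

pH = 3.61

HNO3 is a strong acid and dissociates completely, so [H+] = 0.000245 M.
pH = -log(0.000245) = 3.61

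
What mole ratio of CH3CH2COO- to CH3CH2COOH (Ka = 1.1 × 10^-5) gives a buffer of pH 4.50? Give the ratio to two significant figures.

ratio = 0.35

pKa = -log(1.1 × 10^-5) = 4.959
pH = pKa + log(r) ⇒ log(r) = 4.50 − 4.959 = -0.459
r = [CH3CH2COO-]/[CH3CH2COOH] = 10^(-0.459) = 0.348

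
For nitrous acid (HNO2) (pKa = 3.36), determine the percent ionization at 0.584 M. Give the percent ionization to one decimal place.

2.7%

HNO2 ⇌ NO2- + H+; let x = [H+] at equilibrium.
Ka = 10^(−3.36) = 4.37 × 10^-4
x ≈ √(Ka·C₀) = √(4.37 × 10^-4 × 0.584) = 1.60 × 10^-2 M
% ionization = x/C₀ × 100% = 1.60 × 10^-2/0.584 × 100% = 2.7%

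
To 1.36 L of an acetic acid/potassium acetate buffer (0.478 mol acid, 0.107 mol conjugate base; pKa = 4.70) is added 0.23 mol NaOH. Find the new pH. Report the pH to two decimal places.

OH- converts CH3COOH to CH3COO-: CH3COOH → 0.248 mol, CH3COO- → 0.337 mol.
pH = pKa + log([A⁻]/[HA]) = 4.70 + log(0.337/0.248) = 4.70 +0.133

pH = 4.83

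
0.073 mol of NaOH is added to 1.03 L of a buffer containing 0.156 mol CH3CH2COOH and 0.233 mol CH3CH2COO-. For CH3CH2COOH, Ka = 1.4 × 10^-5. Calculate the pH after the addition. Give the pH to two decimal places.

pH = 5.42

OH- converts CH3CH2COOH to CH3CH2COO-: CH3CH2COOH → 0.083 mol, CH3CH2COO- → 0.306 mol.
pKa = −log(1.4 × 10^-5) = 4.854
Henderson–Hasselbalch with mole ratio 0.306/0.083: pH = 4.854 + (+0.567)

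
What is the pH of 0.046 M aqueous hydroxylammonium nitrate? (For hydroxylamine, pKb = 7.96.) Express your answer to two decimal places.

NH3OH+ is the conjugate acid of the weak base NH2OH.
Kb = 10^(−7.96) = 1.10 × 10^-8
Ka = Kw/Kb = 1.0×10^-14 / 1.10 × 10^-8 = 9.09 × 10^-7
Ka = x²/(0.046 − x) = 9.09 × 10^-7
Since Ka ≪ C₀, x ≈ √(Ka·C₀) = 2.04 × 10^-4 M.
pH = −log(2.04 × 10^-4) = 3.69

pH = 3.69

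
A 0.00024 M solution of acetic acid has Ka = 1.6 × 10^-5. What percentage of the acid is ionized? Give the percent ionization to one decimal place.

22.7%

CH3COOH ⇌ CH3COO- + H+; let x = [H+] at equilibrium.
Solve x² + 1.6e-05x − 3.84e-09 = 0 → x = 5.45 × 10^-5 M
Fraction ionized = 5.45 × 10^-5 / 0.00024 = 0.2271 → 22.7%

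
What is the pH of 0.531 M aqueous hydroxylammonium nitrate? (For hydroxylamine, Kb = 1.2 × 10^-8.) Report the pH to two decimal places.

NH3OH+ is the conjugate acid of the weak base NH2OH.
Ka = Kw/Kb = 1.0×10^-14 / 1.2 × 10^-8 = 8.33 × 10^-7
From the ICE table, Ka = [H+]²/(0.531 − [H+]) = 8.33 × 10^-7.
Assume [H+] ≪ 0.531: [H+] ≈ √(8.33 × 10^-7 × 0.531) = 6.65 × 10^-4 M
([H+]/C₀ = 0.13% < 5%, so the approximation holds.)
pH = −log(6.65 × 10^-4) = 3.18

pH = 3.18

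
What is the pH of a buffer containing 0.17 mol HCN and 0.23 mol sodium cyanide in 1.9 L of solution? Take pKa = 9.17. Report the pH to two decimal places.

Using pH = pKa + log([base]/[acid]) with [base]/[acid] = 0.23/0.17:
pH = 9.17 + (+0.131) = 9.30

pH = 9.30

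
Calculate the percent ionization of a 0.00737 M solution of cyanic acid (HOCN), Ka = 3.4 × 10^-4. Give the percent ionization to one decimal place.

19.3%

HOCN ⇌ OCN- + H+; let x = [H+] at equilibrium.
Ka = x²/(C₀ − x); solving the quadratic gives x = 1.42 × 10^-3 M.
Fraction ionized = 1.42 × 10^-3 / 0.00737 = 0.1927 → 19.3%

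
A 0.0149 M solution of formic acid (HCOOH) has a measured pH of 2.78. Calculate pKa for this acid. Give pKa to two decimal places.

[H+] = 10^(-2.78) = 1.66 × 10^-3 M
At equilibrium [HA] = 0.0149 − 1.66 × 10^-3 = 1.32 × 10^-2 M
Ka = [H+][A-]/[HA] = (1.66 × 10^-3)² / 1.32 × 10^-2 = 2.09 × 10^-4
pKa = -log(2.09 × 10^-4) = 3.68

pKa = 3.68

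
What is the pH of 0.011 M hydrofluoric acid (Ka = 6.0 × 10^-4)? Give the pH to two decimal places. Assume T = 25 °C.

HF ⇌ F- + H+
Ka = [H+]²/(0.011 − [H+]) = 6.0 × 10^-4
[H+] is not negligible relative to C₀; solve [H+]² + 0.0006·[H+] − 6.6e-06 = 0.
[H+] = [−0.0006 + √(0.0006² + 2.64e-05)]/2 = 2.29 × 10^-3 M
pH = −log(2.29 × 10^-3) = 2.64

pH = 2.64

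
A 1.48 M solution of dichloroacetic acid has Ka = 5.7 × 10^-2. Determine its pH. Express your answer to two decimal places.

pH = 0.58

Cl2CHCOOH ⇌ Cl2CHCOO- + H+
From the ICE table, Ka = [H+]²/(1.48 − [H+]) = 5.7 × 10^-2.
The 5% rule fails; solving [H+]² + Ka·[H+] − Ka·C₀ = 0 exactly:
[H+] = [−0.057 + √(0.057² + 0.337)]/2 = 2.63 × 10^-1 M
pH = −log(2.63 × 10^-1) = 0.58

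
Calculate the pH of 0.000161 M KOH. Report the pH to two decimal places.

pH = 10.21

KOH is a strong base; [OH-] = 0.000161 M.
pOH = -log(0.000161) = 3.79
pH = 14.00 - 3.79 = 10.21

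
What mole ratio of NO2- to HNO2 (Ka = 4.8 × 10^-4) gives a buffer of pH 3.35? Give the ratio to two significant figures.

pKa = -log(4.8 × 10^-4) = 3.319
pH = pKa + log(r) ⇒ log(r) = 3.35 − 3.319 = +0.031
r = [NO2-]/[HNO2] = 10^(+0.031) = 1.07

ratio = 1.1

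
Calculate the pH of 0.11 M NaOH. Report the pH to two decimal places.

pH = 13.04

NaOH is a strong base; [OH-] = 0.11 M.
pOH = -log(0.11) = 0.96
pH = 14.00 - 0.96 = 13.04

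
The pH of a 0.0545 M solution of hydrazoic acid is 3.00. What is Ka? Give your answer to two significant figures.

[H+] = 10^(-3.00) = 1.00 × 10^-3 M
At equilibrium [HA] = 0.0545 − 1.00 × 10^-3 = 5.35 × 10^-2 M
Ka = [H+][A-]/[HA] = (1.00 × 10^-3)² / 5.35 × 10^-2 = 1.9 × 10^-5

Ka = 1.9 × 10^-5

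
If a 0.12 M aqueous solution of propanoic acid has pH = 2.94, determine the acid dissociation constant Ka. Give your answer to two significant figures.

[H+] = 10^(-2.94) = 1.15 × 10^-3 M
At equilibrium [HA] = 0.12 − 1.15 × 10^-3 = 1.19 × 10^-1 M
Ka = [H+][A-]/[HA] = (1.15 × 10^-3)² / 1.19 × 10^-1 = 1.1 × 10^-5

Ka = 1.1 × 10^-5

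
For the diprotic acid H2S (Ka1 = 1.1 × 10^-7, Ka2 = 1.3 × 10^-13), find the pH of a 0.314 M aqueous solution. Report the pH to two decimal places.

pH = 3.73

Ka1 ≫ Ka2, so treat the first dissociation as the only significant source of H+.
Ka1 = x²/(0.314 − x) = 1.1 × 10^-7
x ≈ √(1.1 × 10^-7 × 0.314) = 1.86 × 10^-4 M
pH = −log(1.86 × 10^-4) = 3.73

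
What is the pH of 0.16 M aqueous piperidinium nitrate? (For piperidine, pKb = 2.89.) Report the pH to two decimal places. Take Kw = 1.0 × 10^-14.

C5H10NH2+ is the conjugate acid of the weak base C5H10NH.
Kb = 10^(−2.89) = 1.29 × 10^-3
Ka = Kw/Kb = 1.0×10^-14 / 1.29 × 10^-3 = 7.75 × 10^-12
Ka = x²/(0.16 − x) = 7.75 × 10^-12
Neglecting x in the denominator: x = √(7.75 × 10^-12 × 0.16) = 1.11 × 10^-6 M
Check: 0.0007% ionized — well under 5%, approximation valid.
pH = −log[H+] = −log(1.11 × 10^-6) = 5.95

pH = 5.95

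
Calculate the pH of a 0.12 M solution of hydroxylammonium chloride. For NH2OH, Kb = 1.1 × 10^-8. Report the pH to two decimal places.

pH = 3.48

NH3OH+ is the conjugate acid of the weak base NH2OH.
Ka = Kw/Kb = 1.0×10^-14 / 1.1 × 10^-8 = 9.09 × 10^-7
From the ICE table, Ka = [H+]²/(0.12 − [H+]) = 9.09 × 10^-7.
Since Ka ≪ C₀, [H+] ≈ √(Ka·C₀) = 3.30 × 10^-4 M.
([H+]/C₀ = 0.28% < 5%, so the approximation holds.)
pH = −log[H+] = −log(3.30 × 10^-4) = 3.48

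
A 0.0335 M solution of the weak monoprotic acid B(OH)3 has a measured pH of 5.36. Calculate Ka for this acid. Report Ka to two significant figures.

Ka = 5.7 × 10^-10

[H+] = 10^(-5.36) = 4.37 × 10^-6 M
At equilibrium [HA] = 0.0335 − 4.37 × 10^-6 = 3.35 × 10^-2 M
Ka = [H+][A-]/[HA] = (4.37 × 10^-6)² / 3.35 × 10^-2 = 5.7 × 10^-10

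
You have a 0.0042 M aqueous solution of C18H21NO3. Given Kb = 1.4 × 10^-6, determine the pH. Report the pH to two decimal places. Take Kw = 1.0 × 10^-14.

C18H21NO3 + H2O ⇌ C18H22NO3+ + OH-
Let x = [OH-] at equilibrium. Kb = x²/(0.0042 − x).
Assume x ≪ 0.0042: x ≈ √(1.4 × 10^-6 × 0.0042) = 7.67 × 10^-5 M
pOH = 4.12, so pH = 14.00 − pOH = 9.88

pH = 9.88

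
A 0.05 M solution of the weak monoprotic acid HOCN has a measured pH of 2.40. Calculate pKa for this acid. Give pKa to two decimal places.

[H+] = 10^(-2.40) = 3.98 × 10^-3 M
At equilibrium [HA] = 0.05 − 3.98 × 10^-3 = 4.60 × 10^-2 M
Ka = [H+][A-]/[HA] = (3.98 × 10^-3)² / 4.60 × 10^-2 = 3.44 × 10^-4
pKa = -log(3.44 × 10^-4) = 3.46

pKa = 3.46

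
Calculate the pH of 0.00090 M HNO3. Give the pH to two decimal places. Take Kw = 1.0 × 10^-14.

pH = 3.05

HNO3 is a strong acid and dissociates completely, so [H+] = 0.00090 M.
pH = -log(0.0009) = 3.05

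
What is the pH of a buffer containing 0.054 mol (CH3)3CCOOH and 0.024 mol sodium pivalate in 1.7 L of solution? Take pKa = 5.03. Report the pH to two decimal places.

pH = pKa + log([A⁻]/[HA]) = 5.03 + log(0.024/0.054)
pH = 5.03 + (-0.352) = 4.68

pH = 4.68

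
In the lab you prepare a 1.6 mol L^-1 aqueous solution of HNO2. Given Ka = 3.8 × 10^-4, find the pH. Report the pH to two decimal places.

pH = 1.61

HNO2 ⇌ NO2- + H+
Ka = [H+]²/(1.6 − [H+]) = 3.8 × 10^-4
Since Ka ≪ C₀, [H+] ≈ √(Ka·C₀) = 2.47 × 10^-2 M.
pH = −log[H+] = −log(2.47 × 10^-2) = 1.61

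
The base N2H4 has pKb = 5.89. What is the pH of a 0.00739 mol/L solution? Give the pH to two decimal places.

N2H4 + H2O ⇌ N2H5+ + OH-
Kb = 10^(−5.89) = 1.29 × 10^-6
Kb = x²/(0.00739 − x) = 1.29 × 10^-6
Assume x ≪ 0.00739: x ≈ √(1.29 × 10^-6 × 0.00739) = 9.76 × 10^-5 M
Check: 1.3% ionized — well under 5%, approximation valid.
pOH = 4.01, so pH = 14.00 − pOH = 9.99

pH = 9.99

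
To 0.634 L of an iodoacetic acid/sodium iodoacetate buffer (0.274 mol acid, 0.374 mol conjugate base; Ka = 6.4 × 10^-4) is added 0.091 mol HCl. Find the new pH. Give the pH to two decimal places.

Added H+ converts ICH2COO- to ICH2COOH: ICH2COOH → 0.365 mol, ICH2COO- → 0.283 mol.
pKa = −log(6.4 × 10^-4) = 3.194
pH = pKa + log(n_ICH2COO-/n_ICH2COOH) = 3.194 + log(0.283/0.365) = 3.194 + (-0.111)

pH = 3.08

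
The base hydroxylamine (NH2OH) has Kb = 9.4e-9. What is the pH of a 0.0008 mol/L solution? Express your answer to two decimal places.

NH2OH + H2O ⇌ NH3OH+ + OH-
From the ICE table, Kb = [OH-]²/(0.0008 − [OH-]) = 9.4 × 10^-9.
Since Kb ≪ C₀, [OH-] ≈ √(Kb·C₀) = 2.74 × 10^-6 M.
([OH-]/C₀ = 0.34% < 5%, so the approximation holds.)
pOH = 5.56, so pH = 14.00 − pOH = 8.44

pH = 8.44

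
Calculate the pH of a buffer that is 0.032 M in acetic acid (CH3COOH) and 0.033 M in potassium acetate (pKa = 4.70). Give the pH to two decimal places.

pH = pKa + log([A⁻]/[HA]) = 4.70 + log(0.033/0.032)
pH = 4.70 + (+0.013) = 4.71

pH = 4.71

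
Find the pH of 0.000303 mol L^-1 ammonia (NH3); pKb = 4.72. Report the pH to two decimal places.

pH = 9.83

NH3 + H2O ⇌ NH4+ + OH-
Kb = 10^(−4.72) = 1.91 × 10^-5
Let x = [OH-] at equilibrium. Kb = x²/(0.000303 − x).
The 5% rule fails; solving x² + Kb·x − Kb·C₀ = 0 exactly:
x = [−1.91e-05 + √(1.91e-05² + 2.31e-08)]/2 = 6.71 × 10^-5 M
pOH = 4.17, so pH = 14.00 − pOH = 9.83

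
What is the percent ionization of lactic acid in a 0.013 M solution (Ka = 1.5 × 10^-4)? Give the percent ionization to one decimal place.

CH3CH(OH)COOH ⇌ CH3CH(OH)COO- + H+; let x = [H+] at equilibrium.
Solve x² + 0.00015x − 1.95e-06 = 0 → x = 1.32 × 10^-3 M
Fraction ionized = 1.32 × 10^-3 / 0.013 = 0.1015 → 10.2%

10.2%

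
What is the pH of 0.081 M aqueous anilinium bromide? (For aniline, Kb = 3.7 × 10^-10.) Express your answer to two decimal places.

pH = 2.83

C6H5NH3+ is the conjugate acid of the weak base C6H5NH2.
Ka = Kw/Kb = 1.0×10^-14 / 3.7 × 10^-10 = 2.70 × 10^-5
Ka = x²/(0.081 − x) = 2.70 × 10^-5
Assume x ≪ 0.081: x ≈ √(2.70 × 10^-5 × 0.081) = 1.48 × 10^-3 M
pH = −log(1.48 × 10^-3) = 2.83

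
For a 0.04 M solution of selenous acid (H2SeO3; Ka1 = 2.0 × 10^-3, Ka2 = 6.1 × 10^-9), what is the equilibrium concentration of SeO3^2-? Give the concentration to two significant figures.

First ionization gives [H+] ≈ [HSeO3-] = 8.00 × 10^-3 M.
Second step: Ka2 = [H+][SeO3^2-]/[HSeO3-] ≈ [SeO3^2-] (since [H+] ≈ [HSeO3-]).
So [SeO3^2-] ≈ Ka2.

6.1 × 10^-9 M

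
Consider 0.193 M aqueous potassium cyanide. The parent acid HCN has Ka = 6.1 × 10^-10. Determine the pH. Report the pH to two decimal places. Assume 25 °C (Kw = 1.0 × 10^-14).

CN- is the conjugate base of the weak acid HCN.
Kb = Kw/Ka = 1.0×10^-14 / 6.1 × 10^-10 = 1.64 × 10^-5
Kb = [OH-]²/(0.193 − [OH-]) = 1.64 × 10^-5
Neglecting [OH-] in the denominator: [OH-] = √(1.64 × 10^-5 × 0.193) = 1.78 × 10^-3 M
pOH = 2.75, so pH = 14.00 − pOH = 11.25

pH = 11.25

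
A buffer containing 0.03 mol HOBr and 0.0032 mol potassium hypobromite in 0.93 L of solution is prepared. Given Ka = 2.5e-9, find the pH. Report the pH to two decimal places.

pH = 7.63

pKa = −log(2.5 × 10^-9) = 8.602
pH = pKa + log([A⁻]/[HA]) = 8.602 + log(0.0032/0.03)
pH = 8.602 + (-0.972) = 7.63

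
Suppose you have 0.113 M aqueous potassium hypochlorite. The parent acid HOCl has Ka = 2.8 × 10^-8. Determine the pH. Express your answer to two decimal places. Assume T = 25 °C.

OCl- is the conjugate base of the weak acid HOCl.
Kb = Kw/Ka = 1.0×10^-14 / 2.8 × 10^-8 = 3.57 × 10^-7
From the ICE table, Kb = x²/(0.113 − x) = 3.57 × 10^-7.
Since Kb ≪ C₀, x ≈ √(Kb·C₀) = 2.01 × 10^-4 M.
(x/C₀ = 0.18% < 5%, so the approximation holds.)
pOH = 3.70, so pH = 14.00 − pOH = 10.30

pH = 10.30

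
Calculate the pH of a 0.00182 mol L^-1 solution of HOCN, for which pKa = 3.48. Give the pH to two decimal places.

HOCN ⇌ OCN- + H+
Ka = 10^(−3.48) = 3.31 × 10^-4
Ka = [H+]²/(0.00182 − [H+]) = 3.31 × 10^-4
[H+] is not negligible relative to C₀; solve [H+]² + 0.000331·[H+] − 6.02e-07 = 0.
[H+] = [−0.000331 + √(0.000331² + 2.41e-06)]/2 = 6.28 × 10^-4 M
pH = −log(6.28 × 10^-4) = 3.20

pH = 3.20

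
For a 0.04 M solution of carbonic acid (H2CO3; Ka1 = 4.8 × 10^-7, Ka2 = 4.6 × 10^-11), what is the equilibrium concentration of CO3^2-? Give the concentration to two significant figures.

First ionization gives [H+] ≈ [HCO3-] = 1.39 × 10^-4 M.
Second step: Ka2 = [H+][CO3^2-]/[HCO3-] ≈ [CO3^2-] (since [H+] ≈ [HCO3-]).
So [CO3^2-] ≈ Ka2.

4.6 × 10^-11 M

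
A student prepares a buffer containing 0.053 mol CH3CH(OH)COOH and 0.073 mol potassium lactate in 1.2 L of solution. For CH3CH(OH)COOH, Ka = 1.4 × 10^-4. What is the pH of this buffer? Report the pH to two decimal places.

pKa = −log(1.4 × 10^-4) = 3.854
Henderson–Hasselbalch: pH = pKa + log([CH3CH(OH)COO-]/[CH3CH(OH)COOH]) = 3.854 + log(0.073/0.053)
pH = 3.854 + (+0.139) = 3.99

pH = 3.99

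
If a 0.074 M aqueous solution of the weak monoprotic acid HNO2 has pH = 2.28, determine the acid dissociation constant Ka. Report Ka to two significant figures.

Ka = 4.0 × 10^-4

[H+] = 10^(-2.28) = 5.25 × 10^-3 M
At equilibrium [HA] = 0.074 − 5.25 × 10^-3 = 6.87 × 10^-2 M
Ka = [H+][A-]/[HA] = (5.25 × 10^-3)² / 6.87 × 10^-2 = 4.0 × 10^-4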